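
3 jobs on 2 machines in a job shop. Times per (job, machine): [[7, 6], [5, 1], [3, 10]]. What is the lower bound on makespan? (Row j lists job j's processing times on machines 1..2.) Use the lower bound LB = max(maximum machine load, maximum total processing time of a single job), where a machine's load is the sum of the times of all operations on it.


Machine loads:
  Machine 1: 7 + 5 + 3 = 15
  Machine 2: 6 + 1 + 10 = 17
Max machine load = 17
Job totals:
  Job 1: 13
  Job 2: 6
  Job 3: 13
Max job total = 13
Lower bound = max(17, 13) = 17

17


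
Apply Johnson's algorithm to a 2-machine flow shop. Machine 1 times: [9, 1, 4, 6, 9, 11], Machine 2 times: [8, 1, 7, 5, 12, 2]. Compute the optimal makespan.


Apply Johnson's rule:
  Group 1 (a <= b): [(2, 1, 1), (3, 4, 7), (5, 9, 12)]
  Group 2 (a > b): [(1, 9, 8), (4, 6, 5), (6, 11, 2)]
Optimal job order: [2, 3, 5, 1, 4, 6]
Schedule:
  Job 2: M1 done at 1, M2 done at 2
  Job 3: M1 done at 5, M2 done at 12
  Job 5: M1 done at 14, M2 done at 26
  Job 1: M1 done at 23, M2 done at 34
  Job 4: M1 done at 29, M2 done at 39
  Job 6: M1 done at 40, M2 done at 42
Makespan = 42

42


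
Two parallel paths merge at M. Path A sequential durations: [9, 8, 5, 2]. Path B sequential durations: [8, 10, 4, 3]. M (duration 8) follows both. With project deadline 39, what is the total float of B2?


Forward pass: ES(B2) = sum of predecessors on chain B = 8
EF = ES + duration = 8 + 10 = 18
Backward pass: LF(M) = deadline = 39; LS(M) = 39 - 8 = 31
LF(B2) = LS(M) - sum(successors on chain B) = 31 - 7 = 24
LS = LF - duration = 24 - 10 = 14
Total float = LS - ES = 14 - 8 = 6

6


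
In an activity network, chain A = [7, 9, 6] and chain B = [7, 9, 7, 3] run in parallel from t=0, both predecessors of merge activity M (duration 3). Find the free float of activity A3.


ES(A3) = sum of predecessors on chain A = 16
EF(A3) = ES + duration = 16 + 6 = 22
Successor of A3 is M. ES(M) = max(sum(A), sum(B)) = max(22, 26) = 26
Free float = ES(successor) - EF(current) = 26 - 22 = 4

4


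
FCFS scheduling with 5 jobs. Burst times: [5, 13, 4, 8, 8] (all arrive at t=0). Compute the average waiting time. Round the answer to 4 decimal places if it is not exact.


FCFS order (as given): [5, 13, 4, 8, 8]
Waiting times:
  Job 1: wait = 0
  Job 2: wait = 5
  Job 3: wait = 18
  Job 4: wait = 22
  Job 5: wait = 30
Sum of waiting times = 75
Average waiting time = 75/5 = 15.0

15.0


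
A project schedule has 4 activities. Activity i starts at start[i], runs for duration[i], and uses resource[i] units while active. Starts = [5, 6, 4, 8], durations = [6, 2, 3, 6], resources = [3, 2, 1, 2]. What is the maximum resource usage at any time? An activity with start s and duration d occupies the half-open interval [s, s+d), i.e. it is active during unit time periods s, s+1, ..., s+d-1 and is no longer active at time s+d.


Each activity i is active on [start_i, start_i + duration_i).
Compute total resource usage per time slot:
  t=0: active resources = [], total = 0
  t=1: active resources = [], total = 0
  t=2: active resources = [], total = 0
  t=3: active resources = [], total = 0
  t=4: active resources = [1], total = 1
  t=5: active resources = [3, 1], total = 4
  t=6: active resources = [3, 2, 1], total = 6
  t=7: active resources = [3, 2], total = 5
  t=8: active resources = [3, 2], total = 5
  t=9: active resources = [3, 2], total = 5
  t=10: active resources = [3, 2], total = 5
  t=11: active resources = [2], total = 2
  t=12: active resources = [2], total = 2
  t=13: active resources = [2], total = 2
Peak resource demand = 6

6


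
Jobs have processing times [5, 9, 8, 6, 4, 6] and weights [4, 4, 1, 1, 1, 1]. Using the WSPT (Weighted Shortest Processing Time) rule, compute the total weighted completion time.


Compute p/w ratios and sort ascending (WSPT): [(5, 4), (9, 4), (4, 1), (6, 1), (6, 1), (8, 1)]
Compute weighted completion times:
  Job (p=5,w=4): C=5, w*C=4*5=20
  Job (p=9,w=4): C=14, w*C=4*14=56
  Job (p=4,w=1): C=18, w*C=1*18=18
  Job (p=6,w=1): C=24, w*C=1*24=24
  Job (p=6,w=1): C=30, w*C=1*30=30
  Job (p=8,w=1): C=38, w*C=1*38=38
Total weighted completion time = 186

186


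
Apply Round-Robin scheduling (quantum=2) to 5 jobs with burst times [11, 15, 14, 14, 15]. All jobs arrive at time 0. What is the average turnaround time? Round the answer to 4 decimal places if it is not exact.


Time quantum = 2
Execution trace:
  J1 runs 2 units, time = 2
  J2 runs 2 units, time = 4
  J3 runs 2 units, time = 6
  J4 runs 2 units, time = 8
  J5 runs 2 units, time = 10
  J1 runs 2 units, time = 12
  J2 runs 2 units, time = 14
  J3 runs 2 units, time = 16
  J4 runs 2 units, time = 18
  J5 runs 2 units, time = 20
  J1 runs 2 units, time = 22
  J2 runs 2 units, time = 24
  J3 runs 2 units, time = 26
  J4 runs 2 units, time = 28
  J5 runs 2 units, time = 30
  J1 runs 2 units, time = 32
  J2 runs 2 units, time = 34
  J3 runs 2 units, time = 36
  J4 runs 2 units, time = 38
  J5 runs 2 units, time = 40
  J1 runs 2 units, time = 42
  J2 runs 2 units, time = 44
  J3 runs 2 units, time = 46
  J4 runs 2 units, time = 48
  J5 runs 2 units, time = 50
  J1 runs 1 units, time = 51
  J2 runs 2 units, time = 53
  J3 runs 2 units, time = 55
  J4 runs 2 units, time = 57
  J5 runs 2 units, time = 59
  J2 runs 2 units, time = 61
  J3 runs 2 units, time = 63
  J4 runs 2 units, time = 65
  J5 runs 2 units, time = 67
  J2 runs 1 units, time = 68
  J5 runs 1 units, time = 69
Finish times: [51, 68, 63, 65, 69]
Average turnaround = 316/5 = 63.2

63.2


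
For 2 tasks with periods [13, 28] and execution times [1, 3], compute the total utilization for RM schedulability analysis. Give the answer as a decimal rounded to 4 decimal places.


Compute individual utilizations (exact fractions):
  Task 1: C/T = 1/13 (approx. 0.0769)
  Task 2: C/T = 3/28 (approx. 0.1071)
Total utilization U = 1/13 + 3/28 = 67/364
Rounded to 4 decimal places: U = 0.1841
RM (Liu & Layland) bound for 2 tasks = 0.828427; compare with U = 67/364 (approx. 0.184066)
U <= bound, so schedulable by RM sufficient condition.

0.1841


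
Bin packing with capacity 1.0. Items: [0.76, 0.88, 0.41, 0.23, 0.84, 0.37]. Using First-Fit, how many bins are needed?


Place items sequentially using First-Fit:
  Item 0.76 -> new Bin 1
  Item 0.88 -> new Bin 2
  Item 0.41 -> new Bin 3
  Item 0.23 -> Bin 1 (now 0.99)
  Item 0.84 -> new Bin 4
  Item 0.37 -> Bin 3 (now 0.78)
Total bins used = 4

4


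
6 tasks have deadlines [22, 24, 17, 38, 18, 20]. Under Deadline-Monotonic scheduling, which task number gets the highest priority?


Sort tasks by relative deadline (ascending):
  Task 3: deadline = 17
  Task 5: deadline = 18
  Task 6: deadline = 20
  Task 1: deadline = 22
  Task 2: deadline = 24
  Task 4: deadline = 38
Priority order (highest first): [3, 5, 6, 1, 2, 4]
Highest priority task = 3

3


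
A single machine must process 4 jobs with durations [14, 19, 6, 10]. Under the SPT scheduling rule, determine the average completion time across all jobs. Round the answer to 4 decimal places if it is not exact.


Sort jobs by processing time (SPT order): [6, 10, 14, 19]
Compute completion times sequentially:
  Job 1: processing = 6, completes at 6
  Job 2: processing = 10, completes at 16
  Job 3: processing = 14, completes at 30
  Job 4: processing = 19, completes at 49
Sum of completion times = 101
Average completion time = 101/4 = 25.25

25.25


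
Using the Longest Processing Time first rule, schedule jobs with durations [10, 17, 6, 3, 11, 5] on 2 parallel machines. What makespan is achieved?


Sort jobs in decreasing order (LPT): [17, 11, 10, 6, 5, 3]
Assign each job to the least loaded machine:
  Machine 1: jobs [17, 6, 3], load = 26
  Machine 2: jobs [11, 10, 5], load = 26
Makespan = max load = 26

26


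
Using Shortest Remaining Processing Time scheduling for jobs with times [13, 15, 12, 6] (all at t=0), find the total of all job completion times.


Since all jobs arrive at t=0, SRPT equals SPT ordering.
SPT order: [6, 12, 13, 15]
Completion times:
  Job 1: p=6, C=6
  Job 2: p=12, C=18
  Job 3: p=13, C=31
  Job 4: p=15, C=46
Total completion time = 6 + 18 + 31 + 46 = 101

101


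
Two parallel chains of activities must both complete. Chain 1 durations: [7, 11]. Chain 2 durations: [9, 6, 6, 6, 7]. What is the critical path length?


Path A total = 7 + 11 = 18
Path B total = 9 + 6 + 6 + 6 + 7 = 34
Critical path = longest path = max(18, 34) = 34

34


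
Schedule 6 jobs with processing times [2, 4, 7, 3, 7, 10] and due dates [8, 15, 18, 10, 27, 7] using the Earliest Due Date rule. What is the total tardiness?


Sort by due date (EDD order): [(10, 7), (2, 8), (3, 10), (4, 15), (7, 18), (7, 27)]
Compute completion times and tardiness:
  Job 1: p=10, d=7, C=10, tardiness=max(0,10-7)=3
  Job 2: p=2, d=8, C=12, tardiness=max(0,12-8)=4
  Job 3: p=3, d=10, C=15, tardiness=max(0,15-10)=5
  Job 4: p=4, d=15, C=19, tardiness=max(0,19-15)=4
  Job 5: p=7, d=18, C=26, tardiness=max(0,26-18)=8
  Job 6: p=7, d=27, C=33, tardiness=max(0,33-27)=6
Total tardiness = 30

30


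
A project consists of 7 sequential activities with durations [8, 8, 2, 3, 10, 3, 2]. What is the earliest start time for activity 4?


Activity 4 starts after activities 1 through 3 complete.
Predecessor durations: [8, 8, 2]
ES = 8 + 8 + 2 = 18

18


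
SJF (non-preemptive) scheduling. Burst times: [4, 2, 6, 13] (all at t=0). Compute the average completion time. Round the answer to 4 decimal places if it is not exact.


SJF order (ascending): [2, 4, 6, 13]
Completion times:
  Job 1: burst=2, C=2
  Job 2: burst=4, C=6
  Job 3: burst=6, C=12
  Job 4: burst=13, C=25
Average completion = 45/4 = 11.25

11.25


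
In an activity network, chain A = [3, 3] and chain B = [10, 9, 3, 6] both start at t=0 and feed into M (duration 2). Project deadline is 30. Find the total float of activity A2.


Forward pass: ES(A2) = sum of predecessors on chain A = 3
EF = ES + duration = 3 + 3 = 6
Backward pass: LF(M) = deadline = 30; LS(M) = 30 - 2 = 28
LF(A2) = LS(M) - sum(successors on chain A) = 28 - 0 = 28
LS = LF - duration = 28 - 3 = 25
Total float = LS - ES = 25 - 3 = 22

22


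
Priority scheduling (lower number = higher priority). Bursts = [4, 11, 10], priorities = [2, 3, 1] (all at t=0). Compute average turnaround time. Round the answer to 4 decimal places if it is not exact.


Sort by priority (ascending = highest first):
Order: [(1, 10), (2, 4), (3, 11)]
Completion times:
  Priority 1, burst=10, C=10
  Priority 2, burst=4, C=14
  Priority 3, burst=11, C=25
Average turnaround = 49/3 = 16.3333

16.3333


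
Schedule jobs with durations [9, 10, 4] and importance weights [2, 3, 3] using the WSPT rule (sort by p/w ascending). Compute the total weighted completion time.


Compute p/w ratios and sort ascending (WSPT): [(4, 3), (10, 3), (9, 2)]
Compute weighted completion times:
  Job (p=4,w=3): C=4, w*C=3*4=12
  Job (p=10,w=3): C=14, w*C=3*14=42
  Job (p=9,w=2): C=23, w*C=2*23=46
Total weighted completion time = 100

100


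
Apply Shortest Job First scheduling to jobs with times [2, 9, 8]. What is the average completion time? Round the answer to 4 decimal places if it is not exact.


SJF order (ascending): [2, 8, 9]
Completion times:
  Job 1: burst=2, C=2
  Job 2: burst=8, C=10
  Job 3: burst=9, C=19
Average completion = 31/3 = 10.3333

10.3333


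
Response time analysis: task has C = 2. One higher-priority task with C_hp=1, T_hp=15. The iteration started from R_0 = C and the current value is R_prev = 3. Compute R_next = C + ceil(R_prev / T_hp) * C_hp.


R_next = C + ceil(R_prev / T_hp) * C_hp
ceil(3 / 15) = ceil(0.2) = 1
Interference = 1 * 1 = 1
R_next = 2 + 1 = 3
R_next = R_prev, so the iteration has converged (response time = 3).

3


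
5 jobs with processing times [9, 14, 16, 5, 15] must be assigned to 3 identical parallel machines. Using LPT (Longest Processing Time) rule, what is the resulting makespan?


Sort jobs in decreasing order (LPT): [16, 15, 14, 9, 5]
Assign each job to the least loaded machine:
  Machine 1: jobs [16], load = 16
  Machine 2: jobs [15, 5], load = 20
  Machine 3: jobs [14, 9], load = 23
Makespan = max load = 23

23


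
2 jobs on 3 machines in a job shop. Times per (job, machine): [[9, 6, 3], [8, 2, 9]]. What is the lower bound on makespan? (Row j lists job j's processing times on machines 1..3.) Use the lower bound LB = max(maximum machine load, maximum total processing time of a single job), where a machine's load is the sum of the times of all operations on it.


Machine loads:
  Machine 1: 9 + 8 = 17
  Machine 2: 6 + 2 = 8
  Machine 3: 3 + 9 = 12
Max machine load = 17
Job totals:
  Job 1: 18
  Job 2: 19
Max job total = 19
Lower bound = max(17, 19) = 19

19


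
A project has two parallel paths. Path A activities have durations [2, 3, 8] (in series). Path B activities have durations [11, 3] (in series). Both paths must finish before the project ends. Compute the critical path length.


Path A total = 2 + 3 + 8 = 13
Path B total = 11 + 3 = 14
Critical path = longest path = max(13, 14) = 14

14


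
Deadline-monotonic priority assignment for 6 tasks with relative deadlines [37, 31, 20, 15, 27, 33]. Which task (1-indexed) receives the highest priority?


Sort tasks by relative deadline (ascending):
  Task 4: deadline = 15
  Task 3: deadline = 20
  Task 5: deadline = 27
  Task 2: deadline = 31
  Task 6: deadline = 33
  Task 1: deadline = 37
Priority order (highest first): [4, 3, 5, 2, 6, 1]
Highest priority task = 4

4


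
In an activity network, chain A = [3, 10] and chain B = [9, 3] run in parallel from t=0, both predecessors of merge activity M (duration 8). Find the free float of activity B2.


ES(B2) = sum of predecessors on chain B = 9
EF(B2) = ES + duration = 9 + 3 = 12
Successor of B2 is M. ES(M) = max(sum(A), sum(B)) = max(13, 12) = 13
Free float = ES(successor) - EF(current) = 13 - 12 = 1

1


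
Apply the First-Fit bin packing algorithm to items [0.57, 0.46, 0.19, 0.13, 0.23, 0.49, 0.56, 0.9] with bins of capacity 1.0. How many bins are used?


Place items sequentially using First-Fit:
  Item 0.57 -> new Bin 1
  Item 0.46 -> new Bin 2
  Item 0.19 -> Bin 1 (now 0.76)
  Item 0.13 -> Bin 1 (now 0.89)
  Item 0.23 -> Bin 2 (now 0.69)
  Item 0.49 -> new Bin 3
  Item 0.56 -> new Bin 4
  Item 0.9 -> new Bin 5
Total bins used = 5

5


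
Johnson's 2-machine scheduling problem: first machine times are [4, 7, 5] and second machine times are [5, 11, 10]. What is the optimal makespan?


Apply Johnson's rule:
  Group 1 (a <= b): [(1, 4, 5), (3, 5, 10), (2, 7, 11)]
  Group 2 (a > b): []
Optimal job order: [1, 3, 2]
Schedule:
  Job 1: M1 done at 4, M2 done at 9
  Job 3: M1 done at 9, M2 done at 19
  Job 2: M1 done at 16, M2 done at 30
Makespan = 30

30


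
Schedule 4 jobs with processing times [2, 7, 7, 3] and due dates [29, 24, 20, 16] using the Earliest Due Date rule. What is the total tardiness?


Sort by due date (EDD order): [(3, 16), (7, 20), (7, 24), (2, 29)]
Compute completion times and tardiness:
  Job 1: p=3, d=16, C=3, tardiness=max(0,3-16)=0
  Job 2: p=7, d=20, C=10, tardiness=max(0,10-20)=0
  Job 3: p=7, d=24, C=17, tardiness=max(0,17-24)=0
  Job 4: p=2, d=29, C=19, tardiness=max(0,19-29)=0
Total tardiness = 0

0


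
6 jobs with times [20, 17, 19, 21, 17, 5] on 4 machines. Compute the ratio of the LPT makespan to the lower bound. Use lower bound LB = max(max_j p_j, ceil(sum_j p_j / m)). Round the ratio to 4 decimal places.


LPT order: [21, 20, 19, 17, 17, 5]
Machine loads after assignment: [21, 20, 24, 34]
LPT makespan = 34
Lower bound = max(max_job, ceil(total/4)) = max(21, 25) = 25
Ratio = 34 / 25 = 1.36

1.36


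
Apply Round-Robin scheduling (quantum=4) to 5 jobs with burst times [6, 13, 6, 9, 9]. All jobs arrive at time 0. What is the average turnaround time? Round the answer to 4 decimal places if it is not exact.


Time quantum = 4
Execution trace:
  J1 runs 4 units, time = 4
  J2 runs 4 units, time = 8
  J3 runs 4 units, time = 12
  J4 runs 4 units, time = 16
  J5 runs 4 units, time = 20
  J1 runs 2 units, time = 22
  J2 runs 4 units, time = 26
  J3 runs 2 units, time = 28
  J4 runs 4 units, time = 32
  J5 runs 4 units, time = 36
  J2 runs 4 units, time = 40
  J4 runs 1 units, time = 41
  J5 runs 1 units, time = 42
  J2 runs 1 units, time = 43
Finish times: [22, 43, 28, 41, 42]
Average turnaround = 176/5 = 35.2

35.2


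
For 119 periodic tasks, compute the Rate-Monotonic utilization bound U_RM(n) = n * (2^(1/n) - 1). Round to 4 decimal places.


Compute 2^(1/119) = 1.0058417632
Subtract 1: 1.0058417632 - 1 = 0.0058417632
Multiply by n: 119 * 0.0058417632 = 0.6951698208
Round to 4 dp: 0.6952

0.6952


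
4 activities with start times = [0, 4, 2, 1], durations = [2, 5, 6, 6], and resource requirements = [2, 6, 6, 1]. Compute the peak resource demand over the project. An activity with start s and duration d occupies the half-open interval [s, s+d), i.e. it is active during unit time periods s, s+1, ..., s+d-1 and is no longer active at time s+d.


Each activity i is active on [start_i, start_i + duration_i).
Compute total resource usage per time slot:
  t=0: active resources = [2], total = 2
  t=1: active resources = [2, 1], total = 3
  t=2: active resources = [6, 1], total = 7
  t=3: active resources = [6, 1], total = 7
  t=4: active resources = [6, 6, 1], total = 13
  t=5: active resources = [6, 6, 1], total = 13
  t=6: active resources = [6, 6, 1], total = 13
  t=7: active resources = [6, 6], total = 12
  t=8: active resources = [6], total = 6
Peak resource demand = 13

13


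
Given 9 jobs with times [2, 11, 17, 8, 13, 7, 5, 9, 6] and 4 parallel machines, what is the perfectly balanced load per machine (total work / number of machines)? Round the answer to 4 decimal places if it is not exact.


Total processing time = 2 + 11 + 17 + 8 + 13 + 7 + 5 + 9 + 6 = 78
Number of machines = 4
Ideal balanced load = 78 / 4 = 19.5

19.5


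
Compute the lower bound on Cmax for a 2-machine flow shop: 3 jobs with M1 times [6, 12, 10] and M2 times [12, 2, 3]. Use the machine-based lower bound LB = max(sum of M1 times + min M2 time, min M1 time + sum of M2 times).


LB1 = sum(M1 times) + min(M2 times) = 28 + 2 = 30
LB2 = min(M1 times) + sum(M2 times) = 6 + 17 = 23
Lower bound = max(LB1, LB2) = max(30, 23) = 30

30


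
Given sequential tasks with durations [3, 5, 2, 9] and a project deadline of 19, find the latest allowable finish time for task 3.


LF(activity 3) = deadline - sum of successor durations
Successors: activities 4 through 4 with durations [9]
Sum of successor durations = 9
LF = 19 - 9 = 10

10


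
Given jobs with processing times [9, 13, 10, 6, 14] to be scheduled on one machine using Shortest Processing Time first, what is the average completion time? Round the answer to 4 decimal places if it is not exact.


Sort jobs by processing time (SPT order): [6, 9, 10, 13, 14]
Compute completion times sequentially:
  Job 1: processing = 6, completes at 6
  Job 2: processing = 9, completes at 15
  Job 3: processing = 10, completes at 25
  Job 4: processing = 13, completes at 38
  Job 5: processing = 14, completes at 52
Sum of completion times = 136
Average completion time = 136/5 = 27.2

27.2


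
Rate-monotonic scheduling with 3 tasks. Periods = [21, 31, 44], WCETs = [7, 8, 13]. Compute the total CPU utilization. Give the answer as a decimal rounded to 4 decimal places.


Compute individual utilizations (exact fractions):
  Task 1: C/T = 7/21 = 1/3 (approx. 0.3333)
  Task 2: C/T = 8/31 (approx. 0.2581)
  Task 3: C/T = 13/44 (approx. 0.2955)
Total utilization U = 1/3 + 8/31 + 13/44 = 3629/4092
Rounded to 4 decimal places: U = 0.8869
RM (Liu & Layland) bound for 3 tasks = 0.779763; compare with U = 3629/4092 (approx. 0.886852)
bound < U <= 1, so the RM sufficient condition is not met (inconclusive; an exact test such as response-time analysis is needed).

0.8869


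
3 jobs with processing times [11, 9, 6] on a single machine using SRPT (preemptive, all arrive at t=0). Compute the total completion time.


Since all jobs arrive at t=0, SRPT equals SPT ordering.
SPT order: [6, 9, 11]
Completion times:
  Job 1: p=6, C=6
  Job 2: p=9, C=15
  Job 3: p=11, C=26
Total completion time = 6 + 15 + 26 = 47

47


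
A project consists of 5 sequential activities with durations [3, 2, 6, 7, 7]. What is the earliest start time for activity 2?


Activity 2 starts after activities 1 through 1 complete.
Predecessor durations: [3]
ES = 3 = 3

3


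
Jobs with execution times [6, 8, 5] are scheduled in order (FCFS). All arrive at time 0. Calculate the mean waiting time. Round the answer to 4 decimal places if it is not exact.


FCFS order (as given): [6, 8, 5]
Waiting times:
  Job 1: wait = 0
  Job 2: wait = 6
  Job 3: wait = 14
Sum of waiting times = 20
Average waiting time = 20/3 = 6.6667

6.6667


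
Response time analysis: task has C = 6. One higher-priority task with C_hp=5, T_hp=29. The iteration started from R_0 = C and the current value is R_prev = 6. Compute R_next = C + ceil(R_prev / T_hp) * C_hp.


R_next = C + ceil(R_prev / T_hp) * C_hp
ceil(6 / 29) = ceil(0.2069) = 1
Interference = 1 * 5 = 5
R_next = 6 + 5 = 11

11


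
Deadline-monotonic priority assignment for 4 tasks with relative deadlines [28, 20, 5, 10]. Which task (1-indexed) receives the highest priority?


Sort tasks by relative deadline (ascending):
  Task 3: deadline = 5
  Task 4: deadline = 10
  Task 2: deadline = 20
  Task 1: deadline = 28
Priority order (highest first): [3, 4, 2, 1]
Highest priority task = 3

3


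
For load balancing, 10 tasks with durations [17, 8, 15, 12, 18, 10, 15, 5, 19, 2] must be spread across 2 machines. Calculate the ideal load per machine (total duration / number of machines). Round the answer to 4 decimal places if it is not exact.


Total processing time = 17 + 8 + 15 + 12 + 18 + 10 + 15 + 5 + 19 + 2 = 121
Number of machines = 2
Ideal balanced load = 121 / 2 = 60.5

60.5


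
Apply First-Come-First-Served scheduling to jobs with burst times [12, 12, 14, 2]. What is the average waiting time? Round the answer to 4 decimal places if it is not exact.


FCFS order (as given): [12, 12, 14, 2]
Waiting times:
  Job 1: wait = 0
  Job 2: wait = 12
  Job 3: wait = 24
  Job 4: wait = 38
Sum of waiting times = 74
Average waiting time = 74/4 = 18.5

18.5


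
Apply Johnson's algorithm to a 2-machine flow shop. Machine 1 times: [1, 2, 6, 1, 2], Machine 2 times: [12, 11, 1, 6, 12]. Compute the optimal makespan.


Apply Johnson's rule:
  Group 1 (a <= b): [(1, 1, 12), (4, 1, 6), (2, 2, 11), (5, 2, 12)]
  Group 2 (a > b): [(3, 6, 1)]
Optimal job order: [1, 4, 2, 5, 3]
Schedule:
  Job 1: M1 done at 1, M2 done at 13
  Job 4: M1 done at 2, M2 done at 19
  Job 2: M1 done at 4, M2 done at 30
  Job 5: M1 done at 6, M2 done at 42
  Job 3: M1 done at 12, M2 done at 43
Makespan = 43

43


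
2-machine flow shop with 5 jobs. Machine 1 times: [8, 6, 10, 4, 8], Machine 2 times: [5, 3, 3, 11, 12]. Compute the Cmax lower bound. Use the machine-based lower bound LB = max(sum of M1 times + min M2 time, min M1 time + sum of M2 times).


LB1 = sum(M1 times) + min(M2 times) = 36 + 3 = 39
LB2 = min(M1 times) + sum(M2 times) = 4 + 34 = 38
Lower bound = max(LB1, LB2) = max(39, 38) = 39

39


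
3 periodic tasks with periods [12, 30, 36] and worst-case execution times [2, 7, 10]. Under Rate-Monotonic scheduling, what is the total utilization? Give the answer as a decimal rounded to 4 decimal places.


Compute individual utilizations (exact fractions):
  Task 1: C/T = 2/12 = 1/6 (approx. 0.1667)
  Task 2: C/T = 7/30 (approx. 0.2333)
  Task 3: C/T = 10/36 = 5/18 (approx. 0.2778)
Total utilization U = 1/6 + 7/30 + 5/18 = 61/90
Rounded to 4 decimal places: U = 0.6778
RM (Liu & Layland) bound for 3 tasks = 0.779763; compare with U = 61/90 (approx. 0.677778)
U <= bound, so schedulable by RM sufficient condition.

0.6778


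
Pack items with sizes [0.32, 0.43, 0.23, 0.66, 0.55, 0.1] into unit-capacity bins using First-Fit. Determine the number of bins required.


Place items sequentially using First-Fit:
  Item 0.32 -> new Bin 1
  Item 0.43 -> Bin 1 (now 0.75)
  Item 0.23 -> Bin 1 (now 0.98)
  Item 0.66 -> new Bin 2
  Item 0.55 -> new Bin 3
  Item 0.1 -> Bin 2 (now 0.76)
Total bins used = 3

3


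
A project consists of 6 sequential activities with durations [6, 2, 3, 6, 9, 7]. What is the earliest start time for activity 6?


Activity 6 starts after activities 1 through 5 complete.
Predecessor durations: [6, 2, 3, 6, 9]
ES = 6 + 2 + 3 + 6 + 9 = 26

26


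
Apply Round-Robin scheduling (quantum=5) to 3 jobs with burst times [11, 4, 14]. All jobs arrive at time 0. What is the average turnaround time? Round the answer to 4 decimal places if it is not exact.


Time quantum = 5
Execution trace:
  J1 runs 5 units, time = 5
  J2 runs 4 units, time = 9
  J3 runs 5 units, time = 14
  J1 runs 5 units, time = 19
  J3 runs 5 units, time = 24
  J1 runs 1 units, time = 25
  J3 runs 4 units, time = 29
Finish times: [25, 9, 29]
Average turnaround = 63/3 = 21.0

21.0


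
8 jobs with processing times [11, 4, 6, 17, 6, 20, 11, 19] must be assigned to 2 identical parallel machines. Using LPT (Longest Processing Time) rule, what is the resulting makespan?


Sort jobs in decreasing order (LPT): [20, 19, 17, 11, 11, 6, 6, 4]
Assign each job to the least loaded machine:
  Machine 1: jobs [20, 11, 11, 6], load = 48
  Machine 2: jobs [19, 17, 6, 4], load = 46
Makespan = max load = 48

48


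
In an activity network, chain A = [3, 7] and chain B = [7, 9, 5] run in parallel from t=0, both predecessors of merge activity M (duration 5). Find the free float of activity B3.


ES(B3) = sum of predecessors on chain B = 16
EF(B3) = ES + duration = 16 + 5 = 21
Successor of B3 is M. ES(M) = max(sum(A), sum(B)) = max(10, 21) = 21
Free float = ES(successor) - EF(current) = 21 - 21 = 0

0


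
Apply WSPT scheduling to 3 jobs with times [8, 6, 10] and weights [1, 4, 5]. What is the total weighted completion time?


Compute p/w ratios and sort ascending (WSPT): [(6, 4), (10, 5), (8, 1)]
Compute weighted completion times:
  Job (p=6,w=4): C=6, w*C=4*6=24
  Job (p=10,w=5): C=16, w*C=5*16=80
  Job (p=8,w=1): C=24, w*C=1*24=24
Total weighted completion time = 128

128


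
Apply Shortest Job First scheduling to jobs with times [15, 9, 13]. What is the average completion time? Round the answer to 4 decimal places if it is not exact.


SJF order (ascending): [9, 13, 15]
Completion times:
  Job 1: burst=9, C=9
  Job 2: burst=13, C=22
  Job 3: burst=15, C=37
Average completion = 68/3 = 22.6667

22.6667


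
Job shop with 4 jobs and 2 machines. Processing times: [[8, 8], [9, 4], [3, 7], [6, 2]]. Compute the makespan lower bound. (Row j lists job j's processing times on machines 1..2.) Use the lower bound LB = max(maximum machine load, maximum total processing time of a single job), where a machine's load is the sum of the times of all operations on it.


Machine loads:
  Machine 1: 8 + 9 + 3 + 6 = 26
  Machine 2: 8 + 4 + 7 + 2 = 21
Max machine load = 26
Job totals:
  Job 1: 16
  Job 2: 13
  Job 3: 10
  Job 4: 8
Max job total = 16
Lower bound = max(26, 16) = 26

26


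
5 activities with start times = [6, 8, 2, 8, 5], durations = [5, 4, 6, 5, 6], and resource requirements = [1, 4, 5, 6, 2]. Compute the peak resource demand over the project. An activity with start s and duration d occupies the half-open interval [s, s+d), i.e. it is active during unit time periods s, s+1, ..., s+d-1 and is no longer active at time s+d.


Each activity i is active on [start_i, start_i + duration_i).
Compute total resource usage per time slot:
  t=0: active resources = [], total = 0
  t=1: active resources = [], total = 0
  t=2: active resources = [5], total = 5
  t=3: active resources = [5], total = 5
  t=4: active resources = [5], total = 5
  t=5: active resources = [5, 2], total = 7
  t=6: active resources = [1, 5, 2], total = 8
  t=7: active resources = [1, 5, 2], total = 8
  t=8: active resources = [1, 4, 6, 2], total = 13
  t=9: active resources = [1, 4, 6, 2], total = 13
  t=10: active resources = [1, 4, 6, 2], total = 13
  t=11: active resources = [4, 6], total = 10
  t=12: active resources = [6], total = 6
Peak resource demand = 13

13


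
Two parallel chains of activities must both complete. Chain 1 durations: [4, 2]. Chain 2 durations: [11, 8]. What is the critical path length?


Path A total = 4 + 2 = 6
Path B total = 11 + 8 = 19
Critical path = longest path = max(6, 19) = 19

19


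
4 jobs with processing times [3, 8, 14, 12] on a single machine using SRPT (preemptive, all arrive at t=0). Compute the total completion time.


Since all jobs arrive at t=0, SRPT equals SPT ordering.
SPT order: [3, 8, 12, 14]
Completion times:
  Job 1: p=3, C=3
  Job 2: p=8, C=11
  Job 3: p=12, C=23
  Job 4: p=14, C=37
Total completion time = 3 + 11 + 23 + 37 = 74

74


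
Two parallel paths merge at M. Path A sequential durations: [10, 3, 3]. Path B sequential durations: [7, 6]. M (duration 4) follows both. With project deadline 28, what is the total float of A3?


Forward pass: ES(A3) = sum of predecessors on chain A = 13
EF = ES + duration = 13 + 3 = 16
Backward pass: LF(M) = deadline = 28; LS(M) = 28 - 4 = 24
LF(A3) = LS(M) - sum(successors on chain A) = 24 - 0 = 24
LS = LF - duration = 24 - 3 = 21
Total float = LS - ES = 21 - 13 = 8

8


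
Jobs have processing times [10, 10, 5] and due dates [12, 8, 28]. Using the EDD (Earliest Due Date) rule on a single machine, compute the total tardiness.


Sort by due date (EDD order): [(10, 8), (10, 12), (5, 28)]
Compute completion times and tardiness:
  Job 1: p=10, d=8, C=10, tardiness=max(0,10-8)=2
  Job 2: p=10, d=12, C=20, tardiness=max(0,20-12)=8
  Job 3: p=5, d=28, C=25, tardiness=max(0,25-28)=0
Total tardiness = 10

10


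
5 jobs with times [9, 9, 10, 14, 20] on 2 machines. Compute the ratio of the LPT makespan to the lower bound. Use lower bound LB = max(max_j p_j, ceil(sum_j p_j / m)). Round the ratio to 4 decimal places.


LPT order: [20, 14, 10, 9, 9]
Machine loads after assignment: [29, 33]
LPT makespan = 33
Lower bound = max(max_job, ceil(total/2)) = max(20, 31) = 31
Ratio = 33 / 31 = 1.0645

1.0645


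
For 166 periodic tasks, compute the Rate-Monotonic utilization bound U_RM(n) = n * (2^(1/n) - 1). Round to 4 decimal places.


Compute 2^(1/166) = 1.0041843153
Subtract 1: 1.0041843153 - 1 = 0.0041843153
Multiply by n: 166 * 0.0041843153 = 0.6945963398
Round to 4 dp: 0.6946

0.6946


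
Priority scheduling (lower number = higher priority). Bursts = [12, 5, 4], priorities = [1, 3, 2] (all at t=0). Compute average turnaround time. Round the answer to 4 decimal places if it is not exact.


Sort by priority (ascending = highest first):
Order: [(1, 12), (2, 4), (3, 5)]
Completion times:
  Priority 1, burst=12, C=12
  Priority 2, burst=4, C=16
  Priority 3, burst=5, C=21
Average turnaround = 49/3 = 16.3333

16.3333


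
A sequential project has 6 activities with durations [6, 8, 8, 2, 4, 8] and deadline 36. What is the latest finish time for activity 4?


LF(activity 4) = deadline - sum of successor durations
Successors: activities 5 through 6 with durations [4, 8]
Sum of successor durations = 12
LF = 36 - 12 = 24

24


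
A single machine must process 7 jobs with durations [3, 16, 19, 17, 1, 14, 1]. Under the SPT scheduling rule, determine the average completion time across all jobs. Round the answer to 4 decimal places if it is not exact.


Sort jobs by processing time (SPT order): [1, 1, 3, 14, 16, 17, 19]
Compute completion times sequentially:
  Job 1: processing = 1, completes at 1
  Job 2: processing = 1, completes at 2
  Job 3: processing = 3, completes at 5
  Job 4: processing = 14, completes at 19
  Job 5: processing = 16, completes at 35
  Job 6: processing = 17, completes at 52
  Job 7: processing = 19, completes at 71
Sum of completion times = 185
Average completion time = 185/7 = 26.4286

26.4286


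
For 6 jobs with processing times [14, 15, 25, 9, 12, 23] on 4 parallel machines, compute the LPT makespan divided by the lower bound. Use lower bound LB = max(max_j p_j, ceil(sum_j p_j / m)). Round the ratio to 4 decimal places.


LPT order: [25, 23, 15, 14, 12, 9]
Machine loads after assignment: [25, 23, 24, 26]
LPT makespan = 26
Lower bound = max(max_job, ceil(total/4)) = max(25, 25) = 25
Ratio = 26 / 25 = 1.04

1.04


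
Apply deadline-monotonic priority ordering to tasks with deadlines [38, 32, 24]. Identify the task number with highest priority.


Sort tasks by relative deadline (ascending):
  Task 3: deadline = 24
  Task 2: deadline = 32
  Task 1: deadline = 38
Priority order (highest first): [3, 2, 1]
Highest priority task = 3

3


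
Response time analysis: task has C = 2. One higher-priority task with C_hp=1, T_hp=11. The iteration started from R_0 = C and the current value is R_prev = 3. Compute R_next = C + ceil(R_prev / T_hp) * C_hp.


R_next = C + ceil(R_prev / T_hp) * C_hp
ceil(3 / 11) = ceil(0.2727) = 1
Interference = 1 * 1 = 1
R_next = 2 + 1 = 3
R_next = R_prev, so the iteration has converged (response time = 3).

3


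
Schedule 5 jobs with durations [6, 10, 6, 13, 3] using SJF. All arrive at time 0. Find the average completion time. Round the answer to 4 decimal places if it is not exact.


SJF order (ascending): [3, 6, 6, 10, 13]
Completion times:
  Job 1: burst=3, C=3
  Job 2: burst=6, C=9
  Job 3: burst=6, C=15
  Job 4: burst=10, C=25
  Job 5: burst=13, C=38
Average completion = 90/5 = 18.0

18.0


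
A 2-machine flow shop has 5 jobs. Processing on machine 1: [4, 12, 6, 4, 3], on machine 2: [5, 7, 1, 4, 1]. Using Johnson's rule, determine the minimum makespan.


Apply Johnson's rule:
  Group 1 (a <= b): [(1, 4, 5), (4, 4, 4)]
  Group 2 (a > b): [(2, 12, 7), (3, 6, 1), (5, 3, 1)]
Optimal job order: [1, 4, 2, 3, 5]
Schedule:
  Job 1: M1 done at 4, M2 done at 9
  Job 4: M1 done at 8, M2 done at 13
  Job 2: M1 done at 20, M2 done at 27
  Job 3: M1 done at 26, M2 done at 28
  Job 5: M1 done at 29, M2 done at 30
Makespan = 30

30


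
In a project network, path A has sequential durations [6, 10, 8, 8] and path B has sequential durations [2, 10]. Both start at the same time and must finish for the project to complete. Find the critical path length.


Path A total = 6 + 10 + 8 + 8 = 32
Path B total = 2 + 10 = 12
Critical path = longest path = max(32, 12) = 32

32


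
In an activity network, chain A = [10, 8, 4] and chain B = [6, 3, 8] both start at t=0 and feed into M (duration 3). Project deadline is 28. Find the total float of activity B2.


Forward pass: ES(B2) = sum of predecessors on chain B = 6
EF = ES + duration = 6 + 3 = 9
Backward pass: LF(M) = deadline = 28; LS(M) = 28 - 3 = 25
LF(B2) = LS(M) - sum(successors on chain B) = 25 - 8 = 17
LS = LF - duration = 17 - 3 = 14
Total float = LS - ES = 14 - 6 = 8

8


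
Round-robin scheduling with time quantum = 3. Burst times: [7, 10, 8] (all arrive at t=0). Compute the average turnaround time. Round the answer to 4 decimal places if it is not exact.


Time quantum = 3
Execution trace:
  J1 runs 3 units, time = 3
  J2 runs 3 units, time = 6
  J3 runs 3 units, time = 9
  J1 runs 3 units, time = 12
  J2 runs 3 units, time = 15
  J3 runs 3 units, time = 18
  J1 runs 1 units, time = 19
  J2 runs 3 units, time = 22
  J3 runs 2 units, time = 24
  J2 runs 1 units, time = 25
Finish times: [19, 25, 24]
Average turnaround = 68/3 = 22.6667

22.6667


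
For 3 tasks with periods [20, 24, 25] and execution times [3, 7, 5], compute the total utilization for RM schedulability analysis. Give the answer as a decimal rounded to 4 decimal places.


Compute individual utilizations (exact fractions):
  Task 1: C/T = 3/20 (approx. 0.15)
  Task 2: C/T = 7/24 (approx. 0.2917)
  Task 3: C/T = 5/25 = 1/5 (approx. 0.2)
Total utilization U = 3/20 + 7/24 + 1/5 = 77/120
Rounded to 4 decimal places: U = 0.6417
RM (Liu & Layland) bound for 3 tasks = 0.779763; compare with U = 77/120 (approx. 0.641667)
U <= bound, so schedulable by RM sufficient condition.

0.6417


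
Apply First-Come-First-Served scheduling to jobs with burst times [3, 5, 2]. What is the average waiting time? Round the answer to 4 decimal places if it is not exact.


FCFS order (as given): [3, 5, 2]
Waiting times:
  Job 1: wait = 0
  Job 2: wait = 3
  Job 3: wait = 8
Sum of waiting times = 11
Average waiting time = 11/3 = 3.6667

3.6667


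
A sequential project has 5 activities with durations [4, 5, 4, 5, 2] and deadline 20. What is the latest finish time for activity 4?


LF(activity 4) = deadline - sum of successor durations
Successors: activities 5 through 5 with durations [2]
Sum of successor durations = 2
LF = 20 - 2 = 18

18


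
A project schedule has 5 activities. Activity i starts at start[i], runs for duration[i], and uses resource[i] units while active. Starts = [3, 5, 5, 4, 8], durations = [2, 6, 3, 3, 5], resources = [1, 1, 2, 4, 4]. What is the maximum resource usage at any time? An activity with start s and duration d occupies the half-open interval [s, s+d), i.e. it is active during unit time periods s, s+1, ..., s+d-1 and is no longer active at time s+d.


Each activity i is active on [start_i, start_i + duration_i).
Compute total resource usage per time slot:
  t=0: active resources = [], total = 0
  t=1: active resources = [], total = 0
  t=2: active resources = [], total = 0
  t=3: active resources = [1], total = 1
  t=4: active resources = [1, 4], total = 5
  t=5: active resources = [1, 2, 4], total = 7
  t=6: active resources = [1, 2, 4], total = 7
  t=7: active resources = [1, 2], total = 3
  t=8: active resources = [1, 4], total = 5
  t=9: active resources = [1, 4], total = 5
  t=10: active resources = [1, 4], total = 5
  t=11: active resources = [4], total = 4
  t=12: active resources = [4], total = 4
Peak resource demand = 7

7


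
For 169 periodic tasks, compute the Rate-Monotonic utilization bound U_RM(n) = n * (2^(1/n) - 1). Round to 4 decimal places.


Compute 2^(1/169) = 1.0041098851
Subtract 1: 1.0041098851 - 1 = 0.0041098851
Multiply by n: 169 * 0.0041098851 = 0.6945705819
Round to 4 dp: 0.6946

0.6946


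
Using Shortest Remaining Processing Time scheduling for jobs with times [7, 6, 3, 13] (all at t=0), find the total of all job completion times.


Since all jobs arrive at t=0, SRPT equals SPT ordering.
SPT order: [3, 6, 7, 13]
Completion times:
  Job 1: p=3, C=3
  Job 2: p=6, C=9
  Job 3: p=7, C=16
  Job 4: p=13, C=29
Total completion time = 3 + 9 + 16 + 29 = 57

57


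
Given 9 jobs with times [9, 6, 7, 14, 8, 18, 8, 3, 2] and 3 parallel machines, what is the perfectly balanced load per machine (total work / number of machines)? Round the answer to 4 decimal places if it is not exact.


Total processing time = 9 + 6 + 7 + 14 + 8 + 18 + 8 + 3 + 2 = 75
Number of machines = 3
Ideal balanced load = 75 / 3 = 25.0

25.0


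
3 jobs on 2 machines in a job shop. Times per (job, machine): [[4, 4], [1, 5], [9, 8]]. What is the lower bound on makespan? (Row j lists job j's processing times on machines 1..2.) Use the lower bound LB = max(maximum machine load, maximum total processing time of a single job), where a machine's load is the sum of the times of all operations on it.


Machine loads:
  Machine 1: 4 + 1 + 9 = 14
  Machine 2: 4 + 5 + 8 = 17
Max machine load = 17
Job totals:
  Job 1: 8
  Job 2: 6
  Job 3: 17
Max job total = 17
Lower bound = max(17, 17) = 17

17


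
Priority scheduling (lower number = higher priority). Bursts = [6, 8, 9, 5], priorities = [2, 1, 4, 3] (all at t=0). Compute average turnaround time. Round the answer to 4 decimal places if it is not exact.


Sort by priority (ascending = highest first):
Order: [(1, 8), (2, 6), (3, 5), (4, 9)]
Completion times:
  Priority 1, burst=8, C=8
  Priority 2, burst=6, C=14
  Priority 3, burst=5, C=19
  Priority 4, burst=9, C=28
Average turnaround = 69/4 = 17.25

17.25


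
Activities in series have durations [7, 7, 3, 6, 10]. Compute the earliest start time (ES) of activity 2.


Activity 2 starts after activities 1 through 1 complete.
Predecessor durations: [7]
ES = 7 = 7

7
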